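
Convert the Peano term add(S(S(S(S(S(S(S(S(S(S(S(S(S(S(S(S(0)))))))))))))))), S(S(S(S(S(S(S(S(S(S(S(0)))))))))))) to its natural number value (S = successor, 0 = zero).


add(S^16(0), S^11(0)):
S^16(0) = 16
S^11(0) = 11
16 + 11 = 27

27


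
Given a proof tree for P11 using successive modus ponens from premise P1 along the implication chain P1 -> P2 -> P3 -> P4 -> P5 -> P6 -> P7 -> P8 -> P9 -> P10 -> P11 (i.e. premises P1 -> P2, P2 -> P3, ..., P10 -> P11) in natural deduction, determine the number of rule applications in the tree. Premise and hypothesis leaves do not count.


We have a chain: P1 -> P2 -> P3 -> P4 -> P5 -> P6 -> P7 -> P8 -> P9 -> P10 -> P11.
Each modus ponens application produces the next variable.
The chain has 11 propositions, so 11-1 = 10 modus ponens steps.
Total inference nodes = 10

10


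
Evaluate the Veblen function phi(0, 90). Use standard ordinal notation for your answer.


phi(0, 90):
phi(0, beta) = omega^beta by definition.
phi(0, 90) = omega^90

omega^90


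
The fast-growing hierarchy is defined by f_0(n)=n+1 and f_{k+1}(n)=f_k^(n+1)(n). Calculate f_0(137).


f_0(137) = 137 + 1 = 138

138


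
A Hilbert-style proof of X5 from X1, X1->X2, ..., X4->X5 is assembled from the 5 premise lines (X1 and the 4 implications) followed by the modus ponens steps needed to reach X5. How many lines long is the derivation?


We have 5 premise lines: X1 and 4 implications.
Each implication is detached once by MP, giving 4 MP lines.
5 premise lines + 4 MP lines = 9 total lines.

9


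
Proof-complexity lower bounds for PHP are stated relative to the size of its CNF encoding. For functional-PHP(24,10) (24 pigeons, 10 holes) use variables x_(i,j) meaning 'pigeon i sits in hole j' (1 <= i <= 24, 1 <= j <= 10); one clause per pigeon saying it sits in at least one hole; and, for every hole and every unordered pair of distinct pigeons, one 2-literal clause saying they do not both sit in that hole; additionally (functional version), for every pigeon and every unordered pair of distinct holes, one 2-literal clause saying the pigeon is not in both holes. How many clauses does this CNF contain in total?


functional-PHP(24,10): 24 pigeons, 10 holes, 24*10 = 240 variables.
- pigeon clauses: one per pigeon -> 24 clauses
- hole clauses: 10 holes * C(24,2) = 10 * 276 -> 2760 clauses
- functional clauses: 24 pigeons * C(10,2) = 24 * 45 -> 1080 clauses
Total clauses = 24 + 2760 + 1080 = 3864

3864


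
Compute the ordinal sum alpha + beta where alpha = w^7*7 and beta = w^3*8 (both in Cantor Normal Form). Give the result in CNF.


Ordinal addition w^7*7 + w^3*8:
Leading exponent of alpha (7) > leading exponent of beta (3).
Since alpha's term has higher exponent than beta's leading term,
the sum is simply alpha followed by beta.
Result = w^7*7 + w^3*8

w^7*7 + w^3*8


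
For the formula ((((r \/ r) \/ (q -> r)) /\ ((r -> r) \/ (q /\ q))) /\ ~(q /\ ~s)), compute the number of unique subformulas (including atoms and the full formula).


Formula: ((((r \/ r) \/ (q -> r)) /\ ((r -> r) \/ (q /\ q))) /\ ~(q /\ ~s))
Subformulas found:
  1. q
  2. r
  3. s
  4. ~s
  5. (r \/ r)
  6. (r -> r)
  7. (q -> r)
  8. (q /\ q)
  9. (q /\ ~s)
  10. ~(q /\ ~s)
  11. ((r \/ r) \/ (q -> r))
  12. ((r -> r) \/ (q /\ q))
  13. (((r \/ r) \/ (q -> r)) /\ ((r -> r) \/ (q /\ q)))
  14. ((((r \/ r) \/ (q -> r)) /\ ((r -> r) \/ (q /\ q))) /\ ~(q /\ ~s))
Total distinct subformulas = 14

14


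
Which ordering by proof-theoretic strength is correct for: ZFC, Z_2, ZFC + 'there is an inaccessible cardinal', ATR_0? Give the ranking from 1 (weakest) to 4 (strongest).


Ordering by consistency strength:
1. ATR_0
2. Z_2
3. ZFC
4. ZFC + 'there is an inaccessible cardinal'


ZFC=3, Z_2=2, ZFC + 'there is an inaccessible cardinal'=4, ATR_0=1


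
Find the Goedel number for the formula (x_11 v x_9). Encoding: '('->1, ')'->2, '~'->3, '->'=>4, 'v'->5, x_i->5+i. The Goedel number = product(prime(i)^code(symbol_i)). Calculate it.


Formula: (x_11 v x_9)
Symbol codes: [1, 16, 5, 14, 2]
Primes: [2, 3, 5, 7, 11]
p_1^1 = 2^1 = 2
p_2^16 = 3^16 = 43046721
p_3^5 = 5^5 = 3125
p_4^14 = 7^14 = 678223072849
p_5^2 = 11^2 = 121
Product = 22078930040724518460056250

22078930040724518460056250


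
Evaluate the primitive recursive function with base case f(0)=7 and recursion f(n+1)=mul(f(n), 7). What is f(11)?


f(0) = 7
f(1) = mul(f(0), 7) = mul(7, 7) = 49
f(2) = mul(f(1), 7) = mul(49, 7) = 343
f(3) = mul(f(2), 7) = mul(343, 7) = 2401
f(4) = mul(f(3), 7) = mul(2401, 7) = 16807
f(5) = mul(f(4), 7) = mul(16807, 7) = 117649
f(6) = mul(f(5), 7) = mul(117649, 7) = 823543
f(7) = mul(f(6), 7) = mul(823543, 7) = 5764801
f(8) = mul(f(7), 7) = mul(5764801, 7) = 40353607
f(9) = mul(f(8), 7) = mul(40353607, 7) = 282475249
f(10) = mul(f(9), 7) = mul(282475249, 7) = 1977326743
f(11) = mul(f(10), 7) = mul(1977326743, 7) = 13841287201


13841287201


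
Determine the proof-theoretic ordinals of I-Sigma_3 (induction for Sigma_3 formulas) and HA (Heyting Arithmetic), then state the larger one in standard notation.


Proof-theoretic ordinal of I-Sigma_3 (induction for Sigma_3 formulas): omega^(omega^(omega^omega))
Proof-theoretic ordinal of HA (Heyting Arithmetic): epsilon_0
Comparing: omega^(omega^(omega^omega)) < epsilon_0.
The larger ordinal is epsilon_0 (from HA (Heyting Arithmetic)).

epsilon_0


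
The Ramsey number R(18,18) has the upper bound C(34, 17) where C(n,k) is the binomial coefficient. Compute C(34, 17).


R(18,18) <= C(18+18-2, 18-1) = C(34, 17)
C(34, 17) = 34! / (17! * 17!)
= 2333606220

2333606220


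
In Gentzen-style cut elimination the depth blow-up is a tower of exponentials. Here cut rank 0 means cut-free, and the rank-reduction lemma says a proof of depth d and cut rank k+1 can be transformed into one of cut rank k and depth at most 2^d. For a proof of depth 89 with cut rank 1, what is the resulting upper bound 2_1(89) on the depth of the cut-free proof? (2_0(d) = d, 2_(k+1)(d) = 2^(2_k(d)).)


Each rank reduction sends depth d to at most 2^d; cut rank r needs r reductions.
2_0(89) = 89
2_1(89) = 2^89 = 618970019642690137449562112
Cut-free depth bound = 618970019642690137449562112

618970019642690137449562112


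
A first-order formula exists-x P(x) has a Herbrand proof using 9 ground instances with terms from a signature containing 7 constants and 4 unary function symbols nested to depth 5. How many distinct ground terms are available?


Herbrand terms by depth:
Depth 0: 7 constants
Depth 1: 28 new terms (running total: 35)
Depth 2: 112 new terms (running total: 147)
Depth 3: 448 new terms (running total: 595)
Depth 4: 1792 new terms (running total: 2387)
Depth 5: 7168 new terms (running total: 9555)
Total distinct ground terms = 9555

9555


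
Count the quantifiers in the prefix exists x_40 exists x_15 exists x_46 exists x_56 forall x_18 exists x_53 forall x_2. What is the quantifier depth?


Quantifier prefix has 7 quantifier symbols.
Quantifier depth = 7

7


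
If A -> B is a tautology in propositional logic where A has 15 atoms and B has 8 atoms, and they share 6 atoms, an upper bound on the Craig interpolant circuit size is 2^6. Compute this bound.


Shared atoms = 6
Craig interpolant size bound = 2^6
= 64

64


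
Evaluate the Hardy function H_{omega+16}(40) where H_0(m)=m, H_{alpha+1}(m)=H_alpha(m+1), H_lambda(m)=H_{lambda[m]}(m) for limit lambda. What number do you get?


H_{omega+16}(40):
Unwind the 16 successor steps: H_{omega+16}(40) = H_omega(40+16) = H_omega(56).
H_omega(m) = H_m(m) = m + m = 2m.
Result = 2 * 56 = 112

112


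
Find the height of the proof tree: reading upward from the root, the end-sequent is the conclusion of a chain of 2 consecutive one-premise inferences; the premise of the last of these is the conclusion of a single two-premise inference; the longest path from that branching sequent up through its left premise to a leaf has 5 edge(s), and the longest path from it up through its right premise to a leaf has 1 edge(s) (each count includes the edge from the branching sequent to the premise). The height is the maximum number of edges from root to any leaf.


Longest path through the left premise: 5 edges (measured from the branching sequent)
Longest path through the right premise: 1 edges
Height of the subtree rooted at the branching sequent: max(5, 1) = 5
The branching sequent sits 2 edges above the root (the chain of one-premise inferences), so height = 5 + 2 = 7

7


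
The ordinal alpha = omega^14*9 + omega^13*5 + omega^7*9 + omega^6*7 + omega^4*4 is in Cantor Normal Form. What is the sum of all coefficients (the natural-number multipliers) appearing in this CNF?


CNF: omega^14*9 + omega^13*5 + omega^7*9 + omega^6*7 + omega^4*4
Coefficients: 9 + 5 + 9 + 7 + 4 = 34

34


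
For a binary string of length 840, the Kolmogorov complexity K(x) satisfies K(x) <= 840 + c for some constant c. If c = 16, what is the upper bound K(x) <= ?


K(x) <= |x| + c = 840 + 16 = 856

856


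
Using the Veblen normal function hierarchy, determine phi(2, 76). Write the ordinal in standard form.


phi(2, 76):
phi(2, beta) = zeta_beta (the beta-th zeta number, fixed point of epsilon).
phi(2, 76) = zeta_76

zeta_76


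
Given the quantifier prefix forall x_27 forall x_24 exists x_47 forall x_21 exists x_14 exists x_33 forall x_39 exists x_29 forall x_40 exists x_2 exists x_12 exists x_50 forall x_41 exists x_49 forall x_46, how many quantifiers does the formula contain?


Quantifier prefix has 15 quantifier symbols.
Quantifier depth = 15

15


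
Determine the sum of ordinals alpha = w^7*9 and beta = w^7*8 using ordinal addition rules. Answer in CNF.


Ordinal addition w^7*9 + w^7*8:
Both terms have the same exponent 7.
w^e*c + w^e*d = w^e*(c+d).
Result = w^7*(9+8) = w^7*17

w^7*17


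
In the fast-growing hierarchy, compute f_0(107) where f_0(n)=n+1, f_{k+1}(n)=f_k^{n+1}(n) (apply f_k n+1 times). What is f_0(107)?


f_0(107) = 107 + 1 = 108

108


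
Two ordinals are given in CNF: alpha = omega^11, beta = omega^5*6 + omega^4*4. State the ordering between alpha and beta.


Compare term by term from highest exponent:
alpha = omega^11
beta = omega^5*6 + omega^4*4
Term 1: alpha has omega^11*1, beta has omega^5*6
Term 2: alpha has omega^0*0, beta has omega^4*4
Result: alpha > beta

alpha > beta


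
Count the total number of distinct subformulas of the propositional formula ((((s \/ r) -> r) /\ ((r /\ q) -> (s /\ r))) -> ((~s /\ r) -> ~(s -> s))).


Formula: ((((s \/ r) -> r) /\ ((r /\ q) -> (s /\ r))) -> ((~s /\ r) -> ~(s -> s)))
Subformulas found:
  1. q
  2. s
  3. r
  4. ~s
  5. (s \/ r)
  6. (s /\ r)
  7. (r /\ q)
  8. (s -> s)
  9. (~s /\ r)
  10. ~(s -> s)
  11. ((s \/ r) -> r)
  12. ((r /\ q) -> (s /\ r))
  13. ((~s /\ r) -> ~(s -> s))
  14. (((s \/ r) -> r) /\ ((r /\ q) -> (s /\ r)))
  15. ((((s \/ r) -> r) /\ ((r /\ q) -> (s /\ r))) -> ((~s /\ r) -> ~(s -> s)))
Total distinct subformulas = 15

15


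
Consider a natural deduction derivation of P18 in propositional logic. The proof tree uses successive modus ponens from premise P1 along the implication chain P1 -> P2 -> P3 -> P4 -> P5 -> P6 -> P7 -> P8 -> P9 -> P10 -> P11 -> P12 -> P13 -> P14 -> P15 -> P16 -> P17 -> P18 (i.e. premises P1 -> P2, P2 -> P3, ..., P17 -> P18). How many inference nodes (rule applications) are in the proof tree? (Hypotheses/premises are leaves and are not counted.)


We have a chain: P1 -> P2 -> P3 -> P4 -> P5 -> P6 -> P7 -> P8 -> P9 -> P10 -> P11 -> P12 -> P13 -> P14 -> P15 -> P16 -> P17 -> P18.
Each modus ponens application produces the next variable.
The chain has 18 propositions, so 18-1 = 17 modus ponens steps.
Total inference nodes = 17

17


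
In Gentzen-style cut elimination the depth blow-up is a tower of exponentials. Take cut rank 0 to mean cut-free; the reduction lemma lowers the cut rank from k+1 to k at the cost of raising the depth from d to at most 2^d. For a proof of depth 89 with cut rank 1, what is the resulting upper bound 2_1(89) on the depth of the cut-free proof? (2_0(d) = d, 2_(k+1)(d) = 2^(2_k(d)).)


Each rank reduction sends depth d to at most 2^d; cut rank r needs r reductions.
2_0(89) = 89
2_1(89) = 2^89 = 618970019642690137449562112
Cut-free depth bound = 618970019642690137449562112

618970019642690137449562112


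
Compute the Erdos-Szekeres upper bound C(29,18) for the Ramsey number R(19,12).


R(19,12) <= C(19+12-2, 19-1) = C(29, 18)
C(29, 18) = 29! / (18! * 11!)
= 34597290

34597290


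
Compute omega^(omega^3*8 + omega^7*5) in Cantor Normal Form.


omega^(omega^3*8 + omega^7*5):
In ordinal addition a term is absorbed by a following term of strictly larger exponent: 3 < 7, so omega^3*8 + omega^7*5 = omega^7*5.
omega raised to a CNF ordinal is a single CNF term: Result = omega^(omega^7*5)

omega^(omega^7*5)


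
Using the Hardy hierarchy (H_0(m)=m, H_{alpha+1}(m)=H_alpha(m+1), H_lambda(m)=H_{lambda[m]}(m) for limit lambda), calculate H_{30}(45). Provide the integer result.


H_30(45):
For finite ordinals k, H_k(n) = n + k (each successor step adds 1).
H_30(45) = 45 + 30 = 75

75


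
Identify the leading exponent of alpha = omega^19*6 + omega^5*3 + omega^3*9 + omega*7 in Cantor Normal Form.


CNF: omega^19*6 + omega^5*3 + omega^3*9 + omega*7
The leading term is omega^19*6, which has exponent 19.

19


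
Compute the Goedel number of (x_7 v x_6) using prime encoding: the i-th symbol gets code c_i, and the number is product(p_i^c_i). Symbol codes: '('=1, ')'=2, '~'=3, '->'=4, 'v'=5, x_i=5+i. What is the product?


Formula: (x_7 v x_6)
Symbol codes: [1, 12, 5, 11, 2]
Primes: [2, 3, 5, 7, 11]
p_1^1 = 2^1 = 2
p_2^12 = 3^12 = 531441
p_3^5 = 5^5 = 3125
p_4^11 = 7^11 = 1977326743
p_5^2 = 11^2 = 121
Product = 794692079355163893750

794692079355163893750


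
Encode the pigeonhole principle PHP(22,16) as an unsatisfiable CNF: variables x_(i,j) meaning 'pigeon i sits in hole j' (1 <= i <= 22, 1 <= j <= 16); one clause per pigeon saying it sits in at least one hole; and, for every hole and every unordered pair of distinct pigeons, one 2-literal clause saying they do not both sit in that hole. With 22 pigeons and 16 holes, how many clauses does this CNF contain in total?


PHP(22,16): 22 pigeons, 16 holes, 22*16 = 352 variables.
- pigeon clauses: one per pigeon -> 22 clauses
- hole clauses: 16 holes * C(22,2) = 16 * 231 -> 3696 clauses
Total clauses = 22 + 3696 = 3718

3718


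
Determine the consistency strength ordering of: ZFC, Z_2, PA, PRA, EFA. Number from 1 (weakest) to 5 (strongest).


Ordering by consistency strength:
1. EFA
2. PRA
3. PA
4. Z_2
5. ZFC


ZFC=5, Z_2=4, PA=3, PRA=2, EFA=1


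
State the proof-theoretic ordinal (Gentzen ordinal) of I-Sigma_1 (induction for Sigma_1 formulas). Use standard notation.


The proof-theoretic ordinal of I-Sigma_1 (induction for Sigma_1 formulas) is a standard result in ordinal analysis.
This ordinal is the supremum of order types of primitive recursive well-orderings
that the theory can prove to be well-ordered.
For I-Sigma_1 (induction for Sigma_1 formulas), the proof-theoretic ordinal is omega^omega.

omega^omega


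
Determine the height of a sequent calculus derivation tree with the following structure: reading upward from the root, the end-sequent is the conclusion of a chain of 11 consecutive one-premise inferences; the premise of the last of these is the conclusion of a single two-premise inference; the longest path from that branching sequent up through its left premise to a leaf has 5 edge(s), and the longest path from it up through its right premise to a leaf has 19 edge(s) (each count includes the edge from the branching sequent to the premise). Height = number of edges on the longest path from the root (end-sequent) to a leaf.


Longest path through the left premise: 5 edges (measured from the branching sequent)
Longest path through the right premise: 19 edges
Height of the subtree rooted at the branching sequent: max(5, 19) = 19
The branching sequent sits 11 edges above the root (the chain of one-premise inferences), so height = 19 + 11 = 30

30


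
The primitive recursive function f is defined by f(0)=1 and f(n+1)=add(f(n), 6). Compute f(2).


f(0) = 1
f(1) = add(f(0), 6) = add(1, 6) = 7
f(2) = add(f(1), 6) = add(7, 6) = 13


13


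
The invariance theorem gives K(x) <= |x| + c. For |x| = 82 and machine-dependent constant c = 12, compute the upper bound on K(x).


K(x) <= |x| + c = 82 + 12 = 94

94


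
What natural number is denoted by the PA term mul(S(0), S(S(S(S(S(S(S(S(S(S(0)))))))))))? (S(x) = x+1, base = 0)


mul(S^1(0), S^10(0)):
S^1(0) = 1
S^10(0) = 10
1 * 10 = 10

10


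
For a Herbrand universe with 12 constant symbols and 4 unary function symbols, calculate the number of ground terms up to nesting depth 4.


Herbrand terms by depth:
Depth 0: 12 constants
Depth 1: 48 new terms (running total: 60)
Depth 2: 192 new terms (running total: 252)
Depth 3: 768 new terms (running total: 1020)
Depth 4: 3072 new terms (running total: 4092)
Total distinct ground terms = 4092

4092


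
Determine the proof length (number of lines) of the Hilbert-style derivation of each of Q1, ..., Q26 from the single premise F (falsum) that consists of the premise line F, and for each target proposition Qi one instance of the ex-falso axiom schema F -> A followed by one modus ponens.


Ex falso, line by line:
- 1 premise line (F)
- 26 targets, each needing 1 axiom instance (F -> Qi) + 1 MP = 2 lines: 2 * 26 = 52
Total = 1 + 52 = 53 lines.

53


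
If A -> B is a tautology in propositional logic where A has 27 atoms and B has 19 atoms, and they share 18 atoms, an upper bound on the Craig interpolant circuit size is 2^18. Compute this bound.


Shared atoms = 18
Craig interpolant size bound = 2^18
= 262144

262144


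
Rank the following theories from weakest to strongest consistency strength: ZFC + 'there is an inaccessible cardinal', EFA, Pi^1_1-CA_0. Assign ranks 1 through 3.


Ordering by consistency strength:
1. EFA
2. Pi^1_1-CA_0
3. ZFC + 'there is an inaccessible cardinal'


ZFC + 'there is an inaccessible cardinal'=3, EFA=1, Pi^1_1-CA_0=2


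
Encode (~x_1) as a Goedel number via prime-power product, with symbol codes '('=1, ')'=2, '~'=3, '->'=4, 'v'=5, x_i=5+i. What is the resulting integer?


Formula: (~x_1)
Symbol codes: [1, 3, 6, 2]
Primes: [2, 3, 5, 7]
p_1^1 = 2^1 = 2
p_2^3 = 3^3 = 27
p_3^6 = 5^6 = 15625
p_4^2 = 7^2 = 49
Product = 41343750

41343750


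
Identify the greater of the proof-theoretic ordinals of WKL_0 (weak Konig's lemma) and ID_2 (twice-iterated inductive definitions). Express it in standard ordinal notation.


Proof-theoretic ordinal of WKL_0 (weak Konig's lemma): omega^omega
Proof-theoretic ordinal of ID_2 (twice-iterated inductive definitions): psi_0(epsilon_{Omega_2+1})
Comparing: omega^omega < psi_0(epsilon_{Omega_2+1}).
The larger ordinal is psi_0(epsilon_{Omega_2+1}) (from ID_2 (twice-iterated inductive definitions)).

psi_0(epsilon_{Omega_2+1})


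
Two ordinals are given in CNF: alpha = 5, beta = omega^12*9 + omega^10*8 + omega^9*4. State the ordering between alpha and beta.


Compare term by term from highest exponent:
alpha = 5
beta = omega^12*9 + omega^10*8 + omega^9*4
Term 1: alpha has omega^0*5, beta has omega^12*9
Term 2: alpha has omega^0*0, beta has omega^10*8
Term 3: alpha has omega^0*0, beta has omega^9*4
Result: alpha < beta

alpha < beta


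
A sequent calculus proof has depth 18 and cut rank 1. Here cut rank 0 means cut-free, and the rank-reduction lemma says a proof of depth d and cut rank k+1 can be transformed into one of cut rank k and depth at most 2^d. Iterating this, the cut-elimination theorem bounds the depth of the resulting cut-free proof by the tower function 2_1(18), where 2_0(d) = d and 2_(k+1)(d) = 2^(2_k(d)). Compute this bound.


Each rank reduction sends depth d to at most 2^d; cut rank r needs r reductions.
2_0(18) = 18
2_1(18) = 2^18 = 262144
Cut-free depth bound = 262144

262144


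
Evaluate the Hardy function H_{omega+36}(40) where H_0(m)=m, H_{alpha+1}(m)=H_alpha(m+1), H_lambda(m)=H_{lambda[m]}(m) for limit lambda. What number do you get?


H_{omega+36}(40):
Unwind the 36 successor steps: H_{omega+36}(40) = H_omega(40+36) = H_omega(76).
H_omega(m) = H_m(m) = m + m = 2m.
Result = 2 * 76 = 152

152


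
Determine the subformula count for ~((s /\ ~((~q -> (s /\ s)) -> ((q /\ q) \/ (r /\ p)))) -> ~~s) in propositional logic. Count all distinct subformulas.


Formula: ~((s /\ ~((~q -> (s /\ s)) -> ((q /\ q) \/ (r /\ p)))) -> ~~s)
Subformulas found:
  1. r
  2. q
  3. s
  4. p
  5. ~s
  6. ~q
  7. ~~s
  8. (r /\ p)
  9. (s /\ s)
  10. (q /\ q)
  11. (~q -> (s /\ s))
  12. ((q /\ q) \/ (r /\ p))
  13. ((~q -> (s /\ s)) -> ((q /\ q) \/ (r /\ p)))
  14. ~((~q -> (s /\ s)) -> ((q /\ q) \/ (r /\ p)))
  15. (s /\ ~((~q -> (s /\ s)) -> ((q /\ q) \/ (r /\ p))))
  16. ((s /\ ~((~q -> (s /\ s)) -> ((q /\ q) \/ (r /\ p)))) -> ~~s)
  17. ~((s /\ ~((~q -> (s /\ s)) -> ((q /\ q) \/ (r /\ p)))) -> ~~s)
Total distinct subformulas = 17

17


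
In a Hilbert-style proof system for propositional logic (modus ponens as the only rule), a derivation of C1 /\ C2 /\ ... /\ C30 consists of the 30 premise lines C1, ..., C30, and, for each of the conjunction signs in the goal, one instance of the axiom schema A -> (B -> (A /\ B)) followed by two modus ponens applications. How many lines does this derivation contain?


Conjoining 30 premises:
- 30 premise lines
- the goal has 29 conjunction signs; each costs 1 axiom instance + 2 MP = 3 lines: 3 * 29 = 87
Total = 30 + 87 = 117 lines.

117


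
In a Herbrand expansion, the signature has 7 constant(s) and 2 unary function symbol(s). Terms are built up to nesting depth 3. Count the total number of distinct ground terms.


Herbrand terms by depth:
Depth 0: 7 constants
Depth 1: 14 new terms (running total: 21)
Depth 2: 28 new terms (running total: 49)
Depth 3: 56 new terms (running total: 105)
Total distinct ground terms = 105

105


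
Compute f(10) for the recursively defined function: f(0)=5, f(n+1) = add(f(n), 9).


f(0) = 5
f(1) = add(f(0), 9) = add(5, 9) = 14
f(2) = add(f(1), 9) = add(14, 9) = 23
f(3) = add(f(2), 9) = add(23, 9) = 32
f(4) = add(f(3), 9) = add(32, 9) = 41
f(5) = add(f(4), 9) = add(41, 9) = 50
f(6) = add(f(5), 9) = add(50, 9) = 59
f(7) = add(f(6), 9) = add(59, 9) = 68
f(8) = add(f(7), 9) = add(68, 9) = 77
f(9) = add(f(8), 9) = add(77, 9) = 86
f(10) = add(f(9), 9) = add(86, 9) = 95


95


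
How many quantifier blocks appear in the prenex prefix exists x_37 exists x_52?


Alternations = 0.
Blocks = alternations + 1 = 1

1


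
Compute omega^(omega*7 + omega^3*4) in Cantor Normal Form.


omega^(omega*7 + omega^3*4):
In ordinal addition a term is absorbed by a following term of strictly larger exponent: 1 < 3, so omega*7 + omega^3*4 = omega^3*4.
omega raised to a CNF ordinal is a single CNF term: Result = omega^(omega^3*4)

omega^(omega^3*4)


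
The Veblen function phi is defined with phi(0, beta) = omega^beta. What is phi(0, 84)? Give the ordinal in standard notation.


phi(0, 84):
phi(0, beta) = omega^beta by definition.
phi(0, 84) = omega^84

omega^84


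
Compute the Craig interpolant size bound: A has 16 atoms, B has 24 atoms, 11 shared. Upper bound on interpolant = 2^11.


Shared atoms = 11
Craig interpolant size bound = 2^11
= 2048

2048


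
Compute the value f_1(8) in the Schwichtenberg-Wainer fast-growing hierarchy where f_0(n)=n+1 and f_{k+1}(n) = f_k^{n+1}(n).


f_1(8) = f_0^9(8)
f_0 adds 1 each time, applied 9 times.
f_1(8) = 8 + 9 = 17

17


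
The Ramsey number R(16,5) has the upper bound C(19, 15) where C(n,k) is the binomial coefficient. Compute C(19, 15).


R(16,5) <= C(16+5-2, 16-1) = C(19, 15)
C(19, 15) = 19! / (15! * 4!)
= 3876

3876


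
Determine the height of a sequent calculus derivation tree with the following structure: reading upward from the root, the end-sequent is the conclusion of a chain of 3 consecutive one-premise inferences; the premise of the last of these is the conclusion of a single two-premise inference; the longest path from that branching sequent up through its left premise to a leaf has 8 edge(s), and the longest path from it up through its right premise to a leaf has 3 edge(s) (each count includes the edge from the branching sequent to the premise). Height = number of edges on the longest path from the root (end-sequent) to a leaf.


Longest path through the left premise: 8 edges (measured from the branching sequent)
Longest path through the right premise: 3 edges
Height of the subtree rooted at the branching sequent: max(8, 3) = 8
The branching sequent sits 3 edges above the root (the chain of one-premise inferences), so height = 8 + 3 = 11

11


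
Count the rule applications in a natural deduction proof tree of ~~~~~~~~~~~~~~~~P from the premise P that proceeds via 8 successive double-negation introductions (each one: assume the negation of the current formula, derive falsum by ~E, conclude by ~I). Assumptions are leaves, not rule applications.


Each double-negation introduction (from C infer ~~C) uses 2 inference nodes: one ~E (C and ~C give falsum) and one ~I (discharge ~C).
8 double negations = 8 * 2 = 16 inference nodes.

16


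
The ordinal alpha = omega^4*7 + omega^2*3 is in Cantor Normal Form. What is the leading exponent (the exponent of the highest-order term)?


CNF: omega^4*7 + omega^2*3
The leading term is omega^4*7, which has exponent 4.

4


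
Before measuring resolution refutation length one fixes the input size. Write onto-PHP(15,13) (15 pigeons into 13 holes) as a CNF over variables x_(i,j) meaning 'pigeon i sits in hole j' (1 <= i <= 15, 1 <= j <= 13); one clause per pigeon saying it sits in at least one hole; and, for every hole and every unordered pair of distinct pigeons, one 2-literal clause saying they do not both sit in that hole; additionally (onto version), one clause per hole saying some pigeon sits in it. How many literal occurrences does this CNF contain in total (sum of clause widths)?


onto-PHP(15,13): 15 pigeons, 13 holes, 15*13 = 195 variables.
- pigeon clauses: one per pigeon -> 15 clauses of width 13 -> 195 literals
- hole clauses: 13 holes * C(15,2) = 13 * 105 -> 1365 clauses of width 2 -> 2730 literals
- onto clauses: one per hole -> 13 clauses of width 15 -> 195 literals
Total literal occurrences = 195 + 2730 + 195 = 3120

3120


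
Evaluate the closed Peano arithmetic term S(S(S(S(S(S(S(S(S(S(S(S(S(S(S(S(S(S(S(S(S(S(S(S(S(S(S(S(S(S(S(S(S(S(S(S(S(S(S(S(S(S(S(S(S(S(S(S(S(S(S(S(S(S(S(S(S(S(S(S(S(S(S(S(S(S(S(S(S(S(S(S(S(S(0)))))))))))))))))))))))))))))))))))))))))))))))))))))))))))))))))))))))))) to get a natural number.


Counting successors applied to 0:
74 applications of S to 0 = 74

74


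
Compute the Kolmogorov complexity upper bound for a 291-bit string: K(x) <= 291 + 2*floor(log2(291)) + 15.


floor(log2(291)) = 8
2 * 8 = 16
K(x) <= 291 + 16 + 15 = 322

322


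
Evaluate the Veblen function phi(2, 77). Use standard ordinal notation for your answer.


phi(2, 77):
phi(2, beta) = zeta_beta (the beta-th zeta number, fixed point of epsilon).
phi(2, 77) = zeta_77

zeta_77


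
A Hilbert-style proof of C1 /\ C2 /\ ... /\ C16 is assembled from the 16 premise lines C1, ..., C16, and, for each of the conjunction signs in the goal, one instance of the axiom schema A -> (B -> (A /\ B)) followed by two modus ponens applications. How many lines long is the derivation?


Conjoining 16 premises:
- 16 premise lines
- the goal has 15 conjunction signs; each costs 1 axiom instance + 2 MP = 3 lines: 3 * 15 = 45
Total = 16 + 45 = 61 lines.

61


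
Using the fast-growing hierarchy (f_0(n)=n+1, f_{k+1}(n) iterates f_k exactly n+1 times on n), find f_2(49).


f_2(49) = f_1^50(49)
f_1(m) = 2m + 1.
Iterating: f_1^k(n) = 2^k*(n+1) - 1.
f_2(49) = 2^50*(49+1) - 1 = 1125899906842624*50 - 1 = 56294995342131199

56294995342131199


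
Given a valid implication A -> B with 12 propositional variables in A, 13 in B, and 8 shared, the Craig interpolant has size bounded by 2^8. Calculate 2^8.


Shared atoms = 8
Craig interpolant size bound = 2^8
= 256

256


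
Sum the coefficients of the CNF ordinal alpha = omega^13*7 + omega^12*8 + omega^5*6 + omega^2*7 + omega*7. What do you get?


CNF: omega^13*7 + omega^12*8 + omega^5*6 + omega^2*7 + omega*7
Coefficients: 7 + 8 + 6 + 7 + 7 = 35

35


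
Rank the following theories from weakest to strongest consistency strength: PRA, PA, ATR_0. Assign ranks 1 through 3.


Ordering by consistency strength:
1. PRA
2. PA
3. ATR_0


PRA=1, PA=2, ATR_0=3


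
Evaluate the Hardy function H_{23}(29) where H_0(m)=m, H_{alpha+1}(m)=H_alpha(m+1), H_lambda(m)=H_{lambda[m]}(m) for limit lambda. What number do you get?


H_23(29):
For finite ordinals k, H_k(n) = n + k (each successor step adds 1).
H_23(29) = 29 + 23 = 52

52


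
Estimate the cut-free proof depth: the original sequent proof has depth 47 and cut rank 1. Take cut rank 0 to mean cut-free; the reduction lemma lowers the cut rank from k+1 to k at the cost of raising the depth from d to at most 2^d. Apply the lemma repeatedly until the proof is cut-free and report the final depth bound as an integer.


Each rank reduction sends depth d to at most 2^d; cut rank r needs r reductions.
2_0(47) = 47
2_1(47) = 2^47 = 140737488355328
Cut-free depth bound = 140737488355328

140737488355328


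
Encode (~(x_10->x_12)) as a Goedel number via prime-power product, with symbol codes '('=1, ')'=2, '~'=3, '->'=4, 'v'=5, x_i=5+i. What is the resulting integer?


Formula: (~(x_10->x_12))
Symbol codes: [1, 3, 1, 15, 4, 17, 2, 2]
Primes: [2, 3, 5, 7, 11, 13, 17, 19]
p_1^1 = 2^1 = 2
p_2^3 = 3^3 = 27
p_3^1 = 5^1 = 5
p_4^15 = 7^15 = 4747561509943
p_5^4 = 11^4 = 14641
p_6^17 = 13^17 = 8650415919381337933
p_7^2 = 17^2 = 289
p_8^2 = 19^2 = 361
Product = 16937415396097251567277579868244571805994570

16937415396097251567277579868244571805994570


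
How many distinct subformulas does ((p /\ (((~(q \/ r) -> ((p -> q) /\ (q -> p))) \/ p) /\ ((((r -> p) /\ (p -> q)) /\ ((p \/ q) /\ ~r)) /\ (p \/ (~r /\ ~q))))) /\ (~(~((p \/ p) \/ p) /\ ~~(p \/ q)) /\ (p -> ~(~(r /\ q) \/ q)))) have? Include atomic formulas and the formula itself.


Formula: ((p /\ (((~(q \/ r) -> ((p -> q) /\ (q -> p))) \/ p) /\ ((((r -> p) /\ (p -> q)) /\ ((p \/ q) /\ ~r)) /\ (p \/ (~r /\ ~q))))) /\ (~(~((p \/ p) \/ p) /\ ~~(p \/ q)) /\ (p -> ~(~(r /\ q) \/ q))))
Subformulas found:
  1. r
  2. p
  3. q
  4. ~r
  5. ~q
  6. (r -> p)
  7. (q -> p)
  8. (p -> q)
  9. (p \/ p)
  10. (q \/ r)
  11. (r /\ q)
  12. (p \/ q)
  13. ~(p \/ q)
  14. ~(r /\ q)
  15. ~(q \/ r)
  16. (~r /\ ~q)
  17. ~~(p \/ q)
  18. ((p \/ p) \/ p)
  19. ~((p \/ p) \/ p)
  20. (~(r /\ q) \/ q)
  21. ((p \/ q) /\ ~r)
  22. ~(~(r /\ q) \/ q)
  23. (p \/ (~r /\ ~q))
  24. ((r -> p) /\ (p -> q))
  25. ((p -> q) /\ (q -> p))
  26. (p -> ~(~(r /\ q) \/ q))
  27. (~((p \/ p) \/ p) /\ ~~(p \/ q))
  28. ~(~((p \/ p) \/ p) /\ ~~(p \/ q))
  29. (~(q \/ r) -> ((p -> q) /\ (q -> p)))
  30. ((~(q \/ r) -> ((p -> q) /\ (q -> p))) \/ p)
  31. (((r -> p) /\ (p -> q)) /\ ((p \/ q) /\ ~r))
  32. (~(~((p \/ p) \/ p) /\ ~~(p \/ q)) /\ (p -> ~(~(r /\ q) \/ q)))
  33. ((((r -> p) /\ (p -> q)) /\ ((p \/ q) /\ ~r)) /\ (p \/ (~r /\ ~q)))
  34. (((~(q \/ r) -> ((p -> q) /\ (q -> p))) \/ p) /\ ((((r -> p) /\ (p -> q)) /\ ((p \/ q) /\ ~r)) /\ (p \/ (~r /\ ~q))))
  35. (p /\ (((~(q \/ r) -> ((p -> q) /\ (q -> p))) \/ p) /\ ((((r -> p) /\ (p -> q)) /\ ((p \/ q) /\ ~r)) /\ (p \/ (~r /\ ~q)))))
  36. ((p /\ (((~(q \/ r) -> ((p -> q) /\ (q -> p))) \/ p) /\ ((((r -> p) /\ (p -> q)) /\ ((p \/ q) /\ ~r)) /\ (p \/ (~r /\ ~q))))) /\ (~(~((p \/ p) \/ p) /\ ~~(p \/ q)) /\ (p -> ~(~(r /\ q) \/ q))))
Total distinct subformulas = 36

36


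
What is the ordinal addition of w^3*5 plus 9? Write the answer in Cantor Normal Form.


Ordinal addition w^3*5 + 9:
Leading exponent of alpha (3) > leading exponent of beta (0).
Since alpha's term has higher exponent than beta's leading term,
the sum is simply alpha followed by beta.
Result = w^3*5 + 9

w^3*5 + 9


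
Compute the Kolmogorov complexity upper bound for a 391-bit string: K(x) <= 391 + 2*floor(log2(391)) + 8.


floor(log2(391)) = 8
2 * 8 = 16
K(x) <= 391 + 16 + 8 = 415

415


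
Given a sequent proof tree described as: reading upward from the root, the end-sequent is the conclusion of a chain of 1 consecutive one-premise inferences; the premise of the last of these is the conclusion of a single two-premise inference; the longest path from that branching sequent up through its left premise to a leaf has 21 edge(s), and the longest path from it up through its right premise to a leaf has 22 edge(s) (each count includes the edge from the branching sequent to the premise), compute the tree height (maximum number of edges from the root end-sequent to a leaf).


Longest path through the left premise: 21 edges (measured from the branching sequent)
Longest path through the right premise: 22 edges
Height of the subtree rooted at the branching sequent: max(21, 22) = 22
The branching sequent sits 1 edges above the root (the chain of one-premise inferences), so height = 22 + 1 = 23

23


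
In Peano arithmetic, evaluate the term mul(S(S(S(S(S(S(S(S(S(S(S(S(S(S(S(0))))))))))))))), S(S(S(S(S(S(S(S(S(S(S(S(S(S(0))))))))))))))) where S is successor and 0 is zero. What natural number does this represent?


mul(S^15(0), S^14(0)):
S^15(0) = 15
S^14(0) = 14
15 * 14 = 210

210


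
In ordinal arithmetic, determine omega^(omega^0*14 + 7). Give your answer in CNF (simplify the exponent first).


omega^(omega^0*14 + 7):
omega^0 = 1, so the exponent is 14 + 7 = 21 (finite ordinal addition).
Result = omega^21, already a single CNF term.

omega^21


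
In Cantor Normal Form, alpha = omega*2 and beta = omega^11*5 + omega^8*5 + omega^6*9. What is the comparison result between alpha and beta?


Compare term by term from highest exponent:
alpha = omega*2
beta = omega^11*5 + omega^8*5 + omega^6*9
Term 1: alpha has omega^1*2, beta has omega^11*5
Term 2: alpha has omega^0*0, beta has omega^8*5
Term 3: alpha has omega^0*0, beta has omega^6*9
Result: alpha < beta

alpha < beta


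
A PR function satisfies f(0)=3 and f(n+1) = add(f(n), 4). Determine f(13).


f(0) = 3
f(1) = add(f(0), 4) = add(3, 4) = 7
f(2) = add(f(1), 4) = add(7, 4) = 11
f(3) = add(f(2), 4) = add(11, 4) = 15
f(4) = add(f(3), 4) = add(15, 4) = 19
f(5) = add(f(4), 4) = add(19, 4) = 23
f(6) = add(f(5), 4) = add(23, 4) = 27
f(7) = add(f(6), 4) = add(27, 4) = 31
f(8) = add(f(7), 4) = add(31, 4) = 35
f(9) = add(f(8), 4) = add(35, 4) = 39
f(10) = add(f(9), 4) = add(39, 4) = 43
f(11) = add(f(10), 4) = add(43, 4) = 47
f(12) = add(f(11), 4) = add(47, 4) = 51
f(13) = add(f(12), 4) = add(51, 4) = 55


55


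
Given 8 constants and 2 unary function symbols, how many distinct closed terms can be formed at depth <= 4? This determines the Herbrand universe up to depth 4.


Herbrand terms by depth:
Depth 0: 8 constants
Depth 1: 16 new terms (running total: 24)
Depth 2: 32 new terms (running total: 56)
Depth 3: 64 new terms (running total: 120)
Depth 4: 128 new terms (running total: 248)
Total distinct ground terms = 248

248


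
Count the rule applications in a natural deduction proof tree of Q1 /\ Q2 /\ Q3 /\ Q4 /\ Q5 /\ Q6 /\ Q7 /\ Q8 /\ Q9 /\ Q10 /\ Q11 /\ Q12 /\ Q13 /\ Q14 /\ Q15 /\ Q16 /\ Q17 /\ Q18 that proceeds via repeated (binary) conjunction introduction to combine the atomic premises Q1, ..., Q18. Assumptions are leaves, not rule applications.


The target conjunction has 18 conjuncts, i.e. 17 binary /\ connectives.
Each conjunction-intro joins two pieces, so 18 atoms require 18-1 = 17 applications.
Total inference nodes = 17

17


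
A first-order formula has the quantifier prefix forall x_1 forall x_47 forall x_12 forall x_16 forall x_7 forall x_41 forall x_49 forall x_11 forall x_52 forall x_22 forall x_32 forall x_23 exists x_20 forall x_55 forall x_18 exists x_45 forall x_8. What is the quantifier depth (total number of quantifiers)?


Quantifier prefix has 17 quantifier symbols.
Quantifier depth = 17

17


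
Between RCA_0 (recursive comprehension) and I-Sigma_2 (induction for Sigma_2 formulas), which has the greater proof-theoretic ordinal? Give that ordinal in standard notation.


Proof-theoretic ordinal of RCA_0 (recursive comprehension): omega^omega
Proof-theoretic ordinal of I-Sigma_2 (induction for Sigma_2 formulas): omega^(omega^omega)
Comparing: omega^omega < omega^(omega^omega).
The larger ordinal is omega^(omega^omega) (from I-Sigma_2 (induction for Sigma_2 formulas)).

omega^(omega^omega)


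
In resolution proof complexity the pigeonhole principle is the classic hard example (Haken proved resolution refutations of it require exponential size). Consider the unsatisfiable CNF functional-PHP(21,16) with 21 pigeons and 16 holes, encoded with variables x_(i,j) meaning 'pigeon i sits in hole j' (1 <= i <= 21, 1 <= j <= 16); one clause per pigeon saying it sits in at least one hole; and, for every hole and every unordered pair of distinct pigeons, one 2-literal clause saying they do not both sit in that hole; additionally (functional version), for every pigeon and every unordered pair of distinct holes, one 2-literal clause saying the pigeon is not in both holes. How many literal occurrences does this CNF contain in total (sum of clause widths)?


functional-PHP(21,16): 21 pigeons, 16 holes, 21*16 = 336 variables.
- pigeon clauses: one per pigeon -> 21 clauses of width 16 -> 336 literals
- hole clauses: 16 holes * C(21,2) = 16 * 210 -> 3360 clauses of width 2 -> 6720 literals
- functional clauses: 21 pigeons * C(16,2) = 21 * 120 -> 2520 clauses of width 2 -> 5040 literals
Total literal occurrences = 336 + 6720 + 5040 = 12096

12096


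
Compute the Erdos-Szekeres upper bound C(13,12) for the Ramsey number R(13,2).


R(13,2) <= C(13+2-2, 13-1) = C(13, 12)
C(13, 12) = 13! / (12! * 1!)
= 13

13


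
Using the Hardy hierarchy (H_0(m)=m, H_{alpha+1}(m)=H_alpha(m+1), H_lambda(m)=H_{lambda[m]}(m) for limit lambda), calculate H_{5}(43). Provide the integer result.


H_5(43):
For finite ordinals k, H_k(n) = n + k (each successor step adds 1).
H_5(43) = 43 + 5 = 48

48


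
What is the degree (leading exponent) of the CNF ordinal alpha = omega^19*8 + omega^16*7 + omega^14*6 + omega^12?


CNF: omega^19*8 + omega^16*7 + omega^14*6 + omega^12
The leading term is omega^19*8, which has exponent 19.

19


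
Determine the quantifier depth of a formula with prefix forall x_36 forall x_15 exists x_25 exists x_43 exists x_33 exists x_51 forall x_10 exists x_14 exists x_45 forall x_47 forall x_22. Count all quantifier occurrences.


Quantifier prefix has 11 quantifier symbols.
Quantifier depth = 11

11


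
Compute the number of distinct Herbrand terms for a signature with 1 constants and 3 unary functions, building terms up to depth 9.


Herbrand terms by depth:
Depth 0: 1 constants
Depth 1: 3 new terms (running total: 4)
Depth 2: 9 new terms (running total: 13)
Depth 3: 27 new terms (running total: 40)
Depth 4: 81 new terms (running total: 121)
Depth 5: 243 new terms (running total: 364)
Depth 6: 729 new terms (running total: 1093)
Depth 7: 2187 new terms (running total: 3280)
Depth 8: 6561 new terms (running total: 9841)
Depth 9: 19683 new terms (running total: 29524)
Total distinct ground terms = 29524

29524


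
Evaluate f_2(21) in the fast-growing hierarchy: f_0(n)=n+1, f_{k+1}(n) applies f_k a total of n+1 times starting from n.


f_2(21) = f_1^22(21)
f_1(m) = 2m + 1.
Iterating: f_1^k(n) = 2^k*(n+1) - 1.
f_2(21) = 2^22*(21+1) - 1 = 4194304*22 - 1 = 92274687

92274687


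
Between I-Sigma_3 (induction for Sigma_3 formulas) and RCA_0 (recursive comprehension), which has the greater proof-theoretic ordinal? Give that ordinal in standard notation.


Proof-theoretic ordinal of I-Sigma_3 (induction for Sigma_3 formulas): omega^(omega^(omega^omega))
Proof-theoretic ordinal of RCA_0 (recursive comprehension): omega^omega
Comparing: omega^omega < omega^(omega^(omega^omega)).
The larger ordinal is omega^(omega^(omega^omega)) (from I-Sigma_3 (induction for Sigma_3 formulas)).

omega^(omega^(omega^omega))
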